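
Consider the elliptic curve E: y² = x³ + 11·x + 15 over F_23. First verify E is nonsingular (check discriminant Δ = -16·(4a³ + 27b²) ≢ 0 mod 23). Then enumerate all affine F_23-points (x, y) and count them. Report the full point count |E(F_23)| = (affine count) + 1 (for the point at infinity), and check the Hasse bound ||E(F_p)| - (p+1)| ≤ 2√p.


Affine points = {(1, 2), (1, 21), (3, 11), (3, 12), (4, 10), (4, 13), (11, 8), (11, 15), (12, 9), (12, 14), (13, 3), (13, 20), (15, 6), (15, 17), (16, 3), (16, 20), (17, 3), (17, 20), (20, 1), (20, 22), (21, 10), (21, 13), (22, 7), (22, 16)}; affine count = 24; |E(F_23)| = 25.

Discriminant check: Δ ∝ 4a³ + 27b² = 4·11³ + 27·15² = 4·1331 + 27·225 ≡ 14 (mod 23). Nonzero ⇒ E is nonsingular.
For each x ∈ F_23, compute rhs = x³ + 11·x + 15 mod 23, then count y ∈ F_23 with y² ≡ rhs.
  x = 0: rhs = 15, matching y values: none (0 points).
  x = 1: rhs = 4, matching y values: 2, 21 (2 points).
  x = 2: rhs = 22, matching y values: none (0 points).
  x = 3: rhs = 6, matching y values: 11, 12 (2 points).
  x = 4: rhs = 8, matching y values: 10, 13 (2 points).
  x = 5: rhs = 11, matching y values: none (0 points).
  x = 6: rhs = 21, matching y values: none (0 points).
  x = 7: rhs = 21, matching y values: none (0 points).
  x = 8: rhs = 17, matching y values: none (0 points).
  x = 9: rhs = 15, matching y values: none (0 points).
  x = 10: rhs = 21, matching y values: none (0 points).
  x = 11: rhs = 18, matching y values: 8, 15 (2 points).
  x = 12: rhs = 12, matching y values: 9, 14 (2 points).
  x = 13: rhs = 9, matching y values: 3, 20 (2 points).
  x = 14: rhs = 15, matching y values: none (0 points).
  x = 15: rhs = 13, matching y values: 6, 17 (2 points).
  x = 16: rhs = 9, matching y values: 3, 20 (2 points).
  x = 17: rhs = 9, matching y values: 3, 20 (2 points).
  x = 18: rhs = 19, matching y values: none (0 points).
  x = 19: rhs = 22, matching y values: none (0 points).
  x = 20: rhs = 1, matching y values: 1, 22 (2 points).
  x = 21: rhs = 8, matching y values: 10, 13 (2 points).
  x = 22: rhs = 3, matching y values: 7, 16 (2 points).
Total affine count: 24.
Full point count |E(F_23)| = 24 + 1 = 25.
Hasse bound: |25 − (23+1)| = |1| = 1 ≤ 2√23 ≈ 9.5917 ✓.


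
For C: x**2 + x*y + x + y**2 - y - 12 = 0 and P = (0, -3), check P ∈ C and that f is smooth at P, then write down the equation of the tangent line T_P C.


Tangent line at P: -2*x - 7*y - 21 = 0.

Step 1: f(0, -3) = 0, so P lies on C.
Step 2: partial derivatives
  f_x(x, y) = 2*x + y + 1, f_y(x, y) = x + 2*y - 1.
  f_x(P) = -2, f_y(P) = -7 (gradient nonzero, so P is smooth).
Step 3: tangent line at P: -2·(x − 0) + -7·(y − -3) = 0.
Expanding: -2*x - 7*y - 21 = 0.


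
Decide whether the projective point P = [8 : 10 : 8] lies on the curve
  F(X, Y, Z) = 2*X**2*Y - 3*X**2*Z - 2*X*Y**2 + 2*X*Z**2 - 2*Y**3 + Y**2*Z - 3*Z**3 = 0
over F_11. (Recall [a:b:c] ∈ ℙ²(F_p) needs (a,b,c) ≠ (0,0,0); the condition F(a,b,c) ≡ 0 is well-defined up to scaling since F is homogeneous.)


F(8,10,8) ≡ 7 (mod 11); P is NOT on the curve.

Evaluate F(8, 10, 8) term-by-term (mod 11).
  2*X**2*Y ↦ 2·64·10·1 = 1280
  -3*X**2*Z ↦ -3·64·1·8 = -1536
  -2*X*Y**2 ↦ -2·8·100·1 = -1600
  2*X*Z**2 ↦ 2·8·1·64 = 1024
  -2*Y**3 ↦ -2·1·1000·1 = -2000
  Y**2*Z ↦ 1·1·100·8 = 800
  -3*Z**3 ↦ -3·1·1·512 = -1536
Sum: F(8, 10, 8) = (1280) + (-1536) + (-1600) + (1024) + (-2000) + (800) + (-1536) = -3568.
Reducing mod 11: -3568 ≡ 7 (mod 11).
Since F(a, b, c) ≡ 7 ≠ 0 (mod 11), P does NOT lie on the curve.


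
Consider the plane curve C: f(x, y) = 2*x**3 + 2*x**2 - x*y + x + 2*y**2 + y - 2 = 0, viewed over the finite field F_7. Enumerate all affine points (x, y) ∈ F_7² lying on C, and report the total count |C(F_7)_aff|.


Affine F_7-points: {(1, 3), (1, 4), (3, 2), (3, 6), (4, 1), (4, 4), (5, 1), (6, 3)}; count = 8.

For each of the 49 pairs (x, y) ∈ F_7², evaluate f(x, y) mod 7. Record the zeros.
  x = 0: [0↦5, 1↦1, 2↦1, 3↦5, 4↦6, 5↦4, 6↦6]  zeros at y ∈ ∅
  x = 1: [0↦3, 1↦5, 2↦4, 3↦0, 4↦0, 5↦4, 6↦5]  zeros at y ∈ {3, 4}
  x = 2: [0↦3, 1↦4, 2↦2, 3↦4, 4↦3, 5↦6, 6↦6]  zeros at y ∈ ∅
  x = 3: [0↦3, 1↦3, 2↦0, 3↦1, 4↦6, 5↦1, 6↦0]  zeros at y ∈ {2, 6}
  x = 4: [0↦1, 1↦0, 2↦3, 3↦3, 4↦0, 5↦1, 6↦6]  zeros at y ∈ {1, 4}
  x = 5: [0↦2, 1↦0, 2↦2, 3↦1, 4↦4, 5↦4, 6↦1]  zeros at y ∈ {1}
  x = 6: [0↦4, 1↦1, 2↦2, 3↦0, 4↦2, 5↦1, 6↦4]  zeros at y ∈ {3}
Collecting zeros: affine points = {(1, 3), (1, 4), (3, 2), (3, 6), (4, 1), (4, 4), (5, 1), (6, 3)}.
Total count |C(F_7)_aff| = 8.


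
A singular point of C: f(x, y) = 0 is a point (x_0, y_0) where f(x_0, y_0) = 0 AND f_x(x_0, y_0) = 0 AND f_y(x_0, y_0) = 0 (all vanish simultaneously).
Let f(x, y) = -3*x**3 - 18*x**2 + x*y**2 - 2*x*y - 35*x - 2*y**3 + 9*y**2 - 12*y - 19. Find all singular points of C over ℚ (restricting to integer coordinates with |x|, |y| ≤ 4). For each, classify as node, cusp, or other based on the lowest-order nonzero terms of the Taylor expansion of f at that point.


Singular points: {(-2, 1)}; classification: cusp.

Compute partial derivatives:
  f_x = -9*x**2 - 36*x + y**2 - 2*y - 35.
  f_y = 2*x*y - 2*x - 6*y**2 + 18*y - 12.
Scan x_0 ∈ {−4, ..., 4}. For each x_0, f_y(x_0, y) is a polynomial in y; find its integer roots y ∈ {−4, ..., 4}, then test f_x and f at those candidates.
  x = -4: f_y(-4, y) = -6*y**2 + 10*y - 4; vanishes at y ∈ {1}. (-4, 1): f_x = -36 ≠ 0.
  x = -3: f_y(-3, y) = -6*y**2 + 12*y - 6; vanishes at y ∈ {1}. (-3, 1): f_x = -9 ≠ 0.
  x = -2: f_y(-2, y) = -6*y**2 + 14*y - 8; vanishes at y ∈ {1}. (-2, 1): f_x = 0, f = 0 — SINGULAR.
  x = -1: f_y(-1, y) = -6*y**2 + 16*y - 10; vanishes at y ∈ {1}. (-1, 1): f_x = -9 ≠ 0.
  x = 0: f_y(0, y) = -6*y**2 + 18*y - 12; vanishes at y ∈ {1, 2}. (0, 1): f_x = -36 ≠ 0; (0, 2): f_x = -35 ≠ 0.
  x = 1: f_y(1, y) = -6*y**2 + 20*y - 14; vanishes at y ∈ {1}. (1, 1): f_x = -81 ≠ 0.
  x = 2: f_y(2, y) = -6*y**2 + 22*y - 16; vanishes at y ∈ {1}. (2, 1): f_x = -144 ≠ 0.
  x = 3: f_y(3, y) = -6*y**2 + 24*y - 18; vanishes at y ∈ {1, 3}. (3, 1): f_x = -225 ≠ 0; (3, 3): f_x = -221 ≠ 0.
  x = 4: f_y(4, y) = -6*y**2 + 26*y - 20; vanishes at y ∈ {1}. (4, 1): f_x = -324 ≠ 0.
Only singular point on the grid: (-2, 1).
Classify: substitute x = -2 + u, y = 1 + v and expand: f = -3*u**3 + u*v**2 - 2*v**3 + v**2.
No constant or linear terms (consistent with a singular point). Quadratic part: v**2. Cubic part: -3*u**3 + u*v**2 - 2*v**3.
The quadratic part v**2 is a perfect square, so there is a single (double) tangent line v = 0, i.e. y = 1. Restricting the cubic part to that line (v = 0) leaves -3*u**3 ≠ 0, so f is not divisible by v and the branch is v² ≈ 3*u**3 to lowest order — this is a cusp.
Classification: cusp.


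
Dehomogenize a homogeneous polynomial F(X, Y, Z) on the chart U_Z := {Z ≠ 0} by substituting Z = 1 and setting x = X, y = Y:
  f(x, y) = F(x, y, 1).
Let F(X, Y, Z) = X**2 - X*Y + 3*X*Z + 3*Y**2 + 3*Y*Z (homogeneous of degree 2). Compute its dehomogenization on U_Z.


f(x, y) = x**2 - x*y + 3*x + 3*y**2 + 3*y

On U_Z we set Z = 1. Each monomial c·X^i·Y^j·Z^k in F becomes c·x^i·y^j·1^k = c·x^i·y^j.
Substituting Z = 1: F(X, Y, 1) = x**2 - x*y + 3*x + 3*y**2 + 3*y.
Note: deg(f) ≤ deg(F) = 2; strict inequality happens when F is divisible by Z (lost terms).


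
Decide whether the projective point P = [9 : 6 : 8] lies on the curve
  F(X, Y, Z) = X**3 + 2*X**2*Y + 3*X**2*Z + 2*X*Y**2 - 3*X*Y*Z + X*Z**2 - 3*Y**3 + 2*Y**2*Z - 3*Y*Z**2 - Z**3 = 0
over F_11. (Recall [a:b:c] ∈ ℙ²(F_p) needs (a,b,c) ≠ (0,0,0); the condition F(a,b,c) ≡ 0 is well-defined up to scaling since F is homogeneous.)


F(9,6,8) ≡ 0 (mod 11); P is on the curve.

Evaluate F(9, 6, 8) term-by-term (mod 11).
  X**3 ↦ 1·729·1·1 = 729
  2*X**2*Y ↦ 2·81·6·1 = 972
  3*X**2*Z ↦ 3·81·1·8 = 1944
  2*X*Y**2 ↦ 2·9·36·1 = 648
  -3*X*Y*Z ↦ -3·9·6·8 = -1296
  X*Z**2 ↦ 1·9·1·64 = 576
  -3*Y**3 ↦ -3·1·216·1 = -648
  2*Y**2*Z ↦ 2·1·36·8 = 576
  -3*Y*Z**2 ↦ -3·1·6·64 = -1152
  -Z**3 ↦ -1·1·1·512 = -512
Sum: F(9, 6, 8) = (729) + (972) + (1944) + (648) + (-1296) + (576) + (-648) + (576) + (-1152) + (-512) = 1837.
Reducing mod 11: 1837 ≡ 0 (mod 11).
Since F(a, b, c) ≡ 0 (mod 11), P lies on the curve.


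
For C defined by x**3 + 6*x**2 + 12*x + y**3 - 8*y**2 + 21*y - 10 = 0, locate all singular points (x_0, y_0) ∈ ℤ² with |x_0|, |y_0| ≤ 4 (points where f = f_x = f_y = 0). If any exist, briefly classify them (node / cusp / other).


Singular points: {(-2, 3)}; classification: cusp.

Compute partial derivatives:
  f_x = 3*x**2 + 12*x + 12.
  f_y = 3*y**2 - 16*y + 21.
Scan x_0 ∈ {−4, ..., 4}. For each x_0, f_y(x_0, y) is a polynomial in y; find its integer roots y ∈ {−4, ..., 4}, then test f_x and f at those candidates.
  x = -4: f_y(-4, y) = 3*y**2 - 16*y + 21; vanishes at y ∈ {3}. (-4, 3): f_x = 12 ≠ 0.
  x = -3: f_y(-3, y) = 3*y**2 - 16*y + 21; vanishes at y ∈ {3}. (-3, 3): f_x = 3 ≠ 0.
  x = -2: f_y(-2, y) = 3*y**2 - 16*y + 21; vanishes at y ∈ {3}. (-2, 3): f_x = 0, f = 0 — SINGULAR.
  x = -1: f_y(-1, y) = 3*y**2 - 16*y + 21; vanishes at y ∈ {3}. (-1, 3): f_x = 3 ≠ 0.
  x = 0: f_y(0, y) = 3*y**2 - 16*y + 21; vanishes at y ∈ {3}. (0, 3): f_x = 12 ≠ 0.
  x = 1: f_y(1, y) = 3*y**2 - 16*y + 21; vanishes at y ∈ {3}. (1, 3): f_x = 27 ≠ 0.
  x = 2: f_y(2, y) = 3*y**2 - 16*y + 21; vanishes at y ∈ {3}. (2, 3): f_x = 48 ≠ 0.
  x = 3: f_y(3, y) = 3*y**2 - 16*y + 21; vanishes at y ∈ {3}. (3, 3): f_x = 75 ≠ 0.
  x = 4: f_y(4, y) = 3*y**2 - 16*y + 21; vanishes at y ∈ {3}. (4, 3): f_x = 108 ≠ 0.
Only singular point on the grid: (-2, 3).
Classify: substitute x = -2 + u, y = 3 + v and expand: f = u**3 + v**3 + v**2.
No constant or linear terms (consistent with a singular point). Quadratic part: v**2. Cubic part: u**3 + v**3.
The quadratic part v**2 is a perfect square, so there is a single (double) tangent line v = 0, i.e. y = 3. Restricting the cubic part to that line (v = 0) leaves u**3 ≠ 0, so f is not divisible by v and the branch is v² ≈ -u**3 to lowest order — this is a cusp.
Classification: cusp.


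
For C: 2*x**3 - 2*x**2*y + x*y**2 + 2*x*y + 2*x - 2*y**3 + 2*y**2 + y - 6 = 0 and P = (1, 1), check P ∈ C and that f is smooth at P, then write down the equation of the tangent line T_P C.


Tangent line at P: 7*x + y - 8 = 0.

Step 1: f(1, 1) = 0, so P lies on C.
Step 2: partial derivatives
  f_x(x, y) = 6*x**2 - 4*x*y + y**2 + 2*y + 2, f_y(x, y) = -2*x**2 + 2*x*y + 2*x - 6*y**2 + 4*y + 1.
  f_x(P) = 7, f_y(P) = 1 (gradient nonzero, so P is smooth).
Step 3: tangent line at P: 7·(x − 1) + 1·(y − 1) = 0.
Expanding: 7*x + y - 8 = 0.


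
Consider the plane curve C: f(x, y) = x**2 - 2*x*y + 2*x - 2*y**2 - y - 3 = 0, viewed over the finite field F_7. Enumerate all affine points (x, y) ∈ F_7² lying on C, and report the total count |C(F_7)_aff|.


Affine F_7-points: {(1, 0), (1, 2), (2, 3), (2, 5), (4, 0), (4, 6), (6, 5), (6, 6)}; count = 8.

For each of the 49 pairs (x, y) ∈ F_7², evaluate f(x, y) mod 7. Record the zeros.
  x = 0: [0↦4, 1↦1, 2↦1, 3↦4, 4↦3, 5↦5, 6↦3]  zeros at y ∈ ∅
  x = 1: [0↦0, 1↦2, 2↦0, 3↦1, 4↦5, 5↦5, 6↦1]  zeros at y ∈ {0, 2}
  x = 2: [0↦5, 1↦5, 2↦1, 3↦0, 4↦2, 5↦0, 6↦1]  zeros at y ∈ {3, 5}
  x = 3: [0↦5, 1↦3, 2↦4, 3↦1, 4↦1, 5↦4, 6↦3]  zeros at y ∈ ∅
  x = 4: [0↦0, 1↦3, 2↦2, 3↦4, 4↦2, 5↦3, 6↦0]  zeros at y ∈ {0, 6}
  x = 5: [0↦4, 1↦5, 2↦2, 3↦2, 4↦5, 5↦4, 6↦6]  zeros at y ∈ ∅
  x = 6: [0↦3, 1↦2, 2↦4, 3↦2, 4↦3, 5↦0, 6↦0]  zeros at y ∈ {5, 6}
Collecting zeros: affine points = {(1, 0), (1, 2), (2, 3), (2, 5), (4, 0), (4, 6), (6, 5), (6, 6)}.
Total count |C(F_7)_aff| = 8.


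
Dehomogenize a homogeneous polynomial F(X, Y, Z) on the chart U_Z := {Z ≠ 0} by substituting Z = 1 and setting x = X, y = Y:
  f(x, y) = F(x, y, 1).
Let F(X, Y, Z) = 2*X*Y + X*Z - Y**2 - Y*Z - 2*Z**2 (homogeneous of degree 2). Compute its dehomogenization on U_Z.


f(x, y) = 2*x*y + x - y**2 - y - 2

On U_Z we set Z = 1. Each monomial c·X^i·Y^j·Z^k in F becomes c·x^i·y^j·1^k = c·x^i·y^j.
Substituting Z = 1: F(X, Y, 1) = 2*x*y + x - y**2 - y - 2.
Note: deg(f) ≤ deg(F) = 2; strict inequality happens when F is divisible by Z (lost terms).


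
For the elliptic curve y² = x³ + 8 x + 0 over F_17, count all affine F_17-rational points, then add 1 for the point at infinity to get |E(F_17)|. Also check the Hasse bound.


Affine points = {(0, 0), (1, 3), (1, 14), (3, 0), (6, 3), (6, 14), (7, 5), (7, 12), (8, 7), (8, 10), (9, 6), (9, 11), (10, 3), (10, 14), (11, 5), (11, 12), (14, 0), (16, 5), (16, 12)}; affine count = 19; |E(F_17)| = 20.

Discriminant check: Δ ∝ 4a³ + 27b² = 4·8³ + 27·0² = 4·512 + 27·0 ≡ 8 (mod 17). Nonzero ⇒ E is nonsingular.
For each x ∈ F_17, compute rhs = x³ + 8·x + 0 mod 17, then count y ∈ F_17 with y² ≡ rhs.
  x = 0: rhs = 0, matching y values: 0 (1 points).
  x = 1: rhs = 9, matching y values: 3, 14 (2 points).
  x = 2: rhs = 7, matching y values: none (0 points).
  x = 3: rhs = 0, matching y values: 0 (1 points).
  x = 4: rhs = 11, matching y values: none (0 points).
  x = 5: rhs = 12, matching y values: none (0 points).
  x = 6: rhs = 9, matching y values: 3, 14 (2 points).
  x = 7: rhs = 8, matching y values: 5, 12 (2 points).
  x = 8: rhs = 15, matching y values: 7, 10 (2 points).
  x = 9: rhs = 2, matching y values: 6, 11 (2 points).
  x = 10: rhs = 9, matching y values: 3, 14 (2 points).
  x = 11: rhs = 8, matching y values: 5, 12 (2 points).
  x = 12: rhs = 5, matching y values: none (0 points).
  x = 13: rhs = 6, matching y values: none (0 points).
  x = 14: rhs = 0, matching y values: 0 (1 points).
  x = 15: rhs = 10, matching y values: none (0 points).
  x = 16: rhs = 8, matching y values: 5, 12 (2 points).
Total affine count: 19.
Full point count |E(F_17)| = 19 + 1 = 20.
Hasse bound: |20 − (17+1)| = |2| = 2 ≤ 2√17 ≈ 8.2462 ✓.


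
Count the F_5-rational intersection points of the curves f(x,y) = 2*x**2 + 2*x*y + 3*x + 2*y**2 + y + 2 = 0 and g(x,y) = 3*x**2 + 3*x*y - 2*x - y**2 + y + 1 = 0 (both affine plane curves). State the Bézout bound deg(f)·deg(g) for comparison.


Common zeros: ∅; count = 0; Bézout bound = 4.

deg(f) = 2, deg(g) = 2, so Bézout bound = 4.
Scan x ∈ F_5. For each x, list the y ∈ F_5 with f(x, y) ≡ 0 and those with g(x, y) ≡ 0 (mod 5); the common zeros in that column are the intersection.
  x = 0: f ≡ 0 at y ∈ {1}; g ≡ 0 at y ∈ {3}; common: ∅.
  x = 1: f ≡ 0 at y ∈ ∅; g ≡ 0 at y ∈ {1, 3}; common: ∅.
  x = 2: f ≡ 0 at y ∈ ∅; g ≡ 0 at y ∈ {1}; common: ∅.
  x = 3: f ≡ 0 at y ∈ ∅; g ≡ 0 at y ∈ ∅; common: ∅.
  x = 4: f ≡ 0 at y ∈ ∅; g ≡ 0 at y ∈ ∅; common: ∅.
Collecting: common zeros = ∅, so the count is 0.
Comparison with the Bézout bound: 0 ≤ 4 = deg(f)·deg(g), as expected for curves with no common component (the affine F_5-count falls short of the bound because intersections may lie at infinity, over extension fields, or carry multiplicity).


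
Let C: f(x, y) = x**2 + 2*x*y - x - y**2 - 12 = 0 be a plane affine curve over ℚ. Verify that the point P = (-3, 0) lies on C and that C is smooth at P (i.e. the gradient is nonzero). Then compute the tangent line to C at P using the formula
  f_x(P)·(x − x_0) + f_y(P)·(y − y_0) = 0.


Tangent line at P: -7*x - 6*y - 21 = 0.

Step 1: f(-3, 0) = 0, so P lies on C.
Step 2: partial derivatives
  f_x(x, y) = 2*x + 2*y - 1, f_y(x, y) = 2*x - 2*y.
  f_x(P) = -7, f_y(P) = -6 (gradient nonzero, so P is smooth).
Step 3: tangent line at P: -7·(x − -3) + -6·(y − 0) = 0.
Expanding: -7*x - 6*y - 21 = 0.


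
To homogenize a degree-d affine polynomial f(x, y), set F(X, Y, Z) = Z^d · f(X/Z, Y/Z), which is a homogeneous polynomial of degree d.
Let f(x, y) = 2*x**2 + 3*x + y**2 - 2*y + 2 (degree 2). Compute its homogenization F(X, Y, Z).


F(X, Y, Z) = 2*X**2 + 3*X*Z + Y**2 - 2*Y*Z + 2*Z**2

deg(f) = 2.
Substitute x = X/Z, y = Y/Z into f, then multiply by Z^2.
  monomial 2·x^2·y^0 ↦ 2·X^2·Y^0·Z^0.
  monomial 3·x^1·y^0 ↦ 3·X^1·Y^0·Z^1.
  monomial 1·x^0·y^2 ↦ 1·X^0·Y^2·Z^0.
  monomial -2·x^0·y^1 ↦ -2·X^0·Y^1·Z^1.
  monomial 2·x^0·y^0 ↦ 2·X^0·Y^0·Z^2.
Collecting: F(X, Y, Z) = 2*X**2 + 3*X*Z + Y**2 - 2*Y*Z + 2*Z**2.


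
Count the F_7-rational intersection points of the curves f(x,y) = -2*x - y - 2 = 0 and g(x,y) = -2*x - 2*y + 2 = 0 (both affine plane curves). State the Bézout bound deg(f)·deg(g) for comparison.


Common zeros: {(4, 4)}; count = 1; Bézout bound = 1.

deg(f) = 1, deg(g) = 1, so Bézout bound = 1.
Scan x ∈ F_7. For each x, list the y ∈ F_7 with f(x, y) ≡ 0 and those with g(x, y) ≡ 0 (mod 7); the common zeros in that column are the intersection.
  x = 0: f ≡ 0 at y ∈ {5}; g ≡ 0 at y ∈ {1}; common: ∅.
  x = 1: f ≡ 0 at y ∈ {3}; g ≡ 0 at y ∈ {0}; common: ∅.
  x = 2: f ≡ 0 at y ∈ {1}; g ≡ 0 at y ∈ {6}; common: ∅.
  x = 3: f ≡ 0 at y ∈ {6}; g ≡ 0 at y ∈ {5}; common: ∅.
  x = 4: f ≡ 0 at y ∈ {4}; g ≡ 0 at y ∈ {4}; common: {4}.
  x = 5: f ≡ 0 at y ∈ {2}; g ≡ 0 at y ∈ {3}; common: ∅.
  x = 6: f ≡ 0 at y ∈ {0}; g ≡ 0 at y ∈ {2}; common: ∅.
Collecting: common zeros = {(4, 4)}, so the count is 1.
Comparison with the Bézout bound: 1 ≤ 1 = deg(f)·deg(g), as expected for curves with no common component (the bound is attained).


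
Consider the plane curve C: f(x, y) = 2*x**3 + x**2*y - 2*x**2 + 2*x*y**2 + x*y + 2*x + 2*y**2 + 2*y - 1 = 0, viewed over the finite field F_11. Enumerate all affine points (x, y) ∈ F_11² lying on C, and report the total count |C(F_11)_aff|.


Affine F_11-points: {(0, 2), (0, 8), (1, 5), (2, 0), (2, 6), (4, 2), (4, 9), (5, 0), (5, 1), (6, 1), (6, 10), (7, 2), (7, 4), (9, 6), (9, 7), (10, 9)}; count = 16.

For each of the 121 pairs (x, y) ∈ F_11², evaluate f(x, y) mod 11. Record the zeros.
  x = 0: [0↦10, 1↦3, 2↦0, 3↦1, 4↦6, 5↦4, 6↦6, 7↦1, 8↦0, 9↦3, 10↦10]  zeros at y ∈ {2, 8}
  x = 1: [0↦1, 1↦9, 2↦3, 3↦5, 4↦4, 5↦0, 6↦4, 7↦5, 8↦3, 9↦9, 10↦1]  zeros at y ∈ {5}
  x = 2: [0↦0, 1↦3, 2↦7, 3↦1, 4↦7, 5↦3, 6↦0, 7↦9, 8↦8, 9↦8, 10↦9]  zeros at y ∈ {0, 6}
  x = 3: [0↦8, 1↦8, 2↦2, 3↦1, 4↦5, 5↦3, 6↦6, 7↦3, 8↦5, 9↦1, 10↦2]  zeros at y ∈ ∅
  x = 4: [0↦4, 1↦3, 2↦0, 3↦6, 4↦10, 5↦1, 6↦1, 7↦10, 8↦6, 9↦0, 10↦3]  zeros at y ∈ {2, 9}
  x = 5: [0↦0, 1↦0, 2↦2, 3↦6, 4↦1, 5↦9, 6↦8, 7↦9, 8↦1, 9↦6, 10↦2]  zeros at y ∈ {0, 1}
  x = 6: [0↦8, 1↦0, 2↦9, 3↦2, 4↦1, 5↦6, 6↦6, 7↦1, 8↦2, 9↦9, 10↦0]  zeros at y ∈ {1, 10}
  x = 7: [0↦7, 1↦4, 2↦0, 3↦6, 4↦0, 5↦4, 6↦7, 7↦9, 8↦10, 9↦10, 10↦9]  zeros at y ∈ {2, 4}
  x = 8: [0↦9, 1↦2, 2↦9, 3↦8, 4↦10, 5↦4, 6↦1, 7↦1, 8↦4, 9↦10, 10↦8]  zeros at y ∈ ∅
  x = 9: [0↦4, 1↦6, 2↦4, 3↦9, 4↦10, 5↦7, 6↦0, 7↦0, 8↦7, 9↦10, 10↦9]  zeros at y ∈ {6, 7}
  x = 10: [0↦4, 1↦6, 2↦8, 3↦10, 4↦1, 5↦3, 6↦5, 7↦7, 8↦9, 9↦0, 10↦2]  zeros at y ∈ {9}
Collecting zeros: affine points = {(0, 2), (0, 8), (1, 5), (2, 0), (2, 6), (4, 2), (4, 9), (5, 0), (5, 1), (6, 1), (6, 10), (7, 2), (7, 4), (9, 6), (9, 7), (10, 9)}.
Total count |C(F_11)_aff| = 16.


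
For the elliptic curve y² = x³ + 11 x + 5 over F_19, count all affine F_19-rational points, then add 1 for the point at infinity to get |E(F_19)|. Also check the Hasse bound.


Affine points = {(0, 9), (0, 10), (1, 6), (1, 13), (2, 4), (2, 15), (7, 8), (7, 11), (8, 4), (8, 15), (9, 4), (9, 15), (15, 7), (15, 12)}; affine count = 14; |E(F_19)| = 15.

Discriminant check: Δ ∝ 4a³ + 27b² = 4·11³ + 27·5² = 4·1331 + 27·25 ≡ 14 (mod 19). Nonzero ⇒ E is nonsingular.
For each x ∈ F_19, compute rhs = x³ + 11·x + 5 mod 19, then count y ∈ F_19 with y² ≡ rhs.
  x = 0: rhs = 5, matching y values: 9, 10 (2 points).
  x = 1: rhs = 17, matching y values: 6, 13 (2 points).
  x = 2: rhs = 16, matching y values: 4, 15 (2 points).
  x = 3: rhs = 8, matching y values: none (0 points).
  x = 4: rhs = 18, matching y values: none (0 points).
  x = 5: rhs = 14, matching y values: none (0 points).
  x = 6: rhs = 2, matching y values: none (0 points).
  x = 7: rhs = 7, matching y values: 8, 11 (2 points).
  x = 8: rhs = 16, matching y values: 4, 15 (2 points).
  x = 9: rhs = 16, matching y values: 4, 15 (2 points).
  x = 10: rhs = 13, matching y values: none (0 points).
  x = 11: rhs = 13, matching y values: none (0 points).
  x = 12: rhs = 3, matching y values: none (0 points).
  x = 13: rhs = 8, matching y values: none (0 points).
  x = 14: rhs = 15, matching y values: none (0 points).
  x = 15: rhs = 11, matching y values: 7, 12 (2 points).
  x = 16: rhs = 2, matching y values: none (0 points).
  x = 17: rhs = 13, matching y values: none (0 points).
  x = 18: rhs = 12, matching y values: none (0 points).
Total affine count: 14.
Full point count |E(F_19)| = 14 + 1 = 15.
Hasse bound: |15 − (19+1)| = |-5| = 5 ≤ 2√19 ≈ 8.7178 ✓.


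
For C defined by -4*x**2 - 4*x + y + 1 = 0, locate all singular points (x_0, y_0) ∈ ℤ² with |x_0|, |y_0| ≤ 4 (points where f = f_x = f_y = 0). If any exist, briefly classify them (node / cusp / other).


No singular points in the scanned grid; C is smooth there.

Compute partial derivatives:
  f_x = -8*x - 4.
  f_y = 1.
f_y = 1 is a nonzero constant, so f_y never vanishes: no point (x, y) can satisfy f = f_x = f_y = 0. In particular no (x, y) ∈ {−4, ..., 4}² is singular; the curve is smooth.


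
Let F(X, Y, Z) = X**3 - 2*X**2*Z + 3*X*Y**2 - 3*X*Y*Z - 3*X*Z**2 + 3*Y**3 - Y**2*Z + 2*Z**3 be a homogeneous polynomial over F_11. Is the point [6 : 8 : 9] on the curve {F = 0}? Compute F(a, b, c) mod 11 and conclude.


F(6,8,9) ≡ 10 (mod 11); P is NOT on the curve.

Evaluate F(6, 8, 9) term-by-term (mod 11).
  X**3 ↦ 1·216·1·1 = 216
  -2*X**2*Z ↦ -2·36·1·9 = -648
  3*X*Y**2 ↦ 3·6·64·1 = 1152
  -3*X*Y*Z ↦ -3·6·8·9 = -1296
  -3*X*Z**2 ↦ -3·6·1·81 = -1458
  3*Y**3 ↦ 3·1·512·1 = 1536
  -Y**2*Z ↦ -1·1·64·9 = -576
  2*Z**3 ↦ 2·1·1·729 = 1458
Sum: F(6, 8, 9) = (216) + (-648) + (1152) + (-1296) + (-1458) + (1536) + (-576) + (1458) = 384.
Reducing mod 11: 384 ≡ 10 (mod 11).
Since F(a, b, c) ≡ 10 ≠ 0 (mod 11), P does NOT lie on the curve.


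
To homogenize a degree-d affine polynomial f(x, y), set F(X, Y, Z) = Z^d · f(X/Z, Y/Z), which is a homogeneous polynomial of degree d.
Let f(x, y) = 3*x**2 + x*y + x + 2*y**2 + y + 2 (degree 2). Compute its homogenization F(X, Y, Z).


F(X, Y, Z) = 3*X**2 + X*Y + X*Z + 2*Y**2 + Y*Z + 2*Z**2

deg(f) = 2.
Substitute x = X/Z, y = Y/Z into f, then multiply by Z^2.
  monomial 3·x^2·y^0 ↦ 3·X^2·Y^0·Z^0.
  monomial 1·x^1·y^1 ↦ 1·X^1·Y^1·Z^0.
  monomial 1·x^1·y^0 ↦ 1·X^1·Y^0·Z^1.
  monomial 2·x^0·y^2 ↦ 2·X^0·Y^2·Z^0.
  monomial 1·x^0·y^1 ↦ 1·X^0·Y^1·Z^1.
  monomial 2·x^0·y^0 ↦ 2·X^0·Y^0·Z^2.
Collecting: F(X, Y, Z) = 3*X**2 + X*Y + X*Z + 2*Y**2 + Y*Z + 2*Z**2.


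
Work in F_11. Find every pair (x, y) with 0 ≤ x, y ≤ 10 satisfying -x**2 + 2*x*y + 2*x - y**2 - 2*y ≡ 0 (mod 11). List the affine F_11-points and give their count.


Affine F_11-points: {(0, 0), (0, 9), (1, 1), (1, 10), (2, 0), (2, 2), (3, 1), (3, 3), (4, 2), (4, 4), (5, 3), (5, 5), (6, 4), (6, 6), (7, 5), (7, 7), (8, 6), (8, 8), (9, 7), (9, 9), (10, 8), (10, 10)}; count = 22.

For each of the 121 pairs (x, y) ∈ F_11², evaluate f(x, y) mod 11. Record the zeros.
  x = 0: [0↦0, 1↦8, 2↦3, 3↦7, 4↦9, 5↦9, 6↦7, 7↦3, 8↦8, 9↦0, 10↦1]  zeros at y ∈ {0, 9}
  x = 1: [0↦1, 1↦0, 2↦8, 3↦3, 4↦7, 5↦9, 6↦9, 7↦7, 8↦3, 9↦8, 10↦0]  zeros at y ∈ {1, 10}
  x = 2: [0↦0, 1↦1, 2↦0, 3↦8, 4↦3, 5↦7, 6↦9, 7↦9, 8↦7, 9↦3, 10↦8]  zeros at y ∈ {0, 2}
  x = 3: [0↦8, 1↦0, 2↦1, 3↦0, 4↦8, 5↦3, 6↦7, 7↦9, 8↦9, 9↦7, 10↦3]  zeros at y ∈ {1, 3}
  x = 4: [0↦3, 1↦8, 2↦0, 3↦1, 4↦0, 5↦8, 6↦3, 7↦7, 8↦9, 9↦9, 10↦7]  zeros at y ∈ {2, 4}
  x = 5: [0↦7, 1↦3, 2↦8, 3↦0, 4↦1, 5↦0, 6↦8, 7↦3, 8↦7, 9↦9, 10↦9]  zeros at y ∈ {3, 5}
  x = 6: [0↦9, 1↦7, 2↦3, 3↦8, 4↦0, 5↦1, 6↦0, 7↦8, 8↦3, 9↦7, 10↦9]  zeros at y ∈ {4, 6}
  x = 7: [0↦9, 1↦9, 2↦7, 3↦3, 4↦8, 5↦0, 6↦1, 7↦0, 8↦8, 9↦3, 10↦7]  zeros at y ∈ {5, 7}
  x = 8: [0↦7, 1↦9, 2↦9, 3↦7, 4↦3, 5↦8, 6↦0, 7↦1, 8↦0, 9↦8, 10↦3]  zeros at y ∈ {6, 8}
  x = 9: [0↦3, 1↦7, 2↦9, 3↦9, 4↦7, 5↦3, 6↦8, 7↦0, 8↦1, 9↦0, 10↦8]  zeros at y ∈ {7, 9}
  x = 10: [0↦8, 1↦3, 2↦7, 3↦9, 4↦9, 5↦7, 6↦3, 7↦8, 8↦0, 9↦1, 10↦0]  zeros at y ∈ {8, 10}
Collecting zeros: affine points = {(0, 0), (0, 9), (1, 1), (1, 10), (2, 0), (2, 2), (3, 1), (3, 3), (4, 2), (4, 4), (5, 3), (5, 5), (6, 4), (6, 6), (7, 5), (7, 7), (8, 6), (8, 8), (9, 7), (9, 9), (10, 8), (10, 10)}.
Total count |C(F_11)_aff| = 22.


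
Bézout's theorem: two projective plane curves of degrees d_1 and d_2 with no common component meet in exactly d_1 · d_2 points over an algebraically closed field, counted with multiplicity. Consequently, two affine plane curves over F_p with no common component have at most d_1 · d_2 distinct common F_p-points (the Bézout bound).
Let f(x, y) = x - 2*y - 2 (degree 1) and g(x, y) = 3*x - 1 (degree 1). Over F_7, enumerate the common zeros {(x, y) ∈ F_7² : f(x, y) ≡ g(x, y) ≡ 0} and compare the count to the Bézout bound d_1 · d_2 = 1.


Common zeros: {(5, 5)}; count = 1; Bézout bound = 1.

deg(f) = 1, deg(g) = 1, so Bézout bound = 1.
Scan x ∈ F_7. For each x, list the y ∈ F_7 with f(x, y) ≡ 0 and those with g(x, y) ≡ 0 (mod 7); the common zeros in that column are the intersection.
  x = 0: f ≡ 0 at y ∈ {6}; g ≡ 0 at y ∈ ∅; common: ∅.
  x = 1: f ≡ 0 at y ∈ {3}; g ≡ 0 at y ∈ ∅; common: ∅.
  x = 2: f ≡ 0 at y ∈ {0}; g ≡ 0 at y ∈ ∅; common: ∅.
  x = 3: f ≡ 0 at y ∈ {4}; g ≡ 0 at y ∈ ∅; common: ∅.
  x = 4: f ≡ 0 at y ∈ {1}; g ≡ 0 at y ∈ ∅; common: ∅.
  x = 5: f ≡ 0 at y ∈ {5}; g ≡ 0 at y ∈ {0, 1, 2, 3, 4, 5, 6}; common: {5}.
  x = 6: f ≡ 0 at y ∈ {2}; g ≡ 0 at y ∈ ∅; common: ∅.
Collecting: common zeros = {(5, 5)}, so the count is 1.
Comparison with the Bézout bound: 1 ≤ 1 = deg(f)·deg(g), as expected for curves with no common component (the bound is attained).


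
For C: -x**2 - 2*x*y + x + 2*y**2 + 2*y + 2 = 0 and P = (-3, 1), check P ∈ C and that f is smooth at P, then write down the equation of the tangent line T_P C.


Tangent line at P: 5*x + 12*y + 3 = 0.

Step 1: f(-3, 1) = 0, so P lies on C.
Step 2: partial derivatives
  f_x(x, y) = -2*x - 2*y + 1, f_y(x, y) = -2*x + 4*y + 2.
  f_x(P) = 5, f_y(P) = 12 (gradient nonzero, so P is smooth).
Step 3: tangent line at P: 5·(x − -3) + 12·(y − 1) = 0.
Expanding: 5*x + 12*y + 3 = 0.


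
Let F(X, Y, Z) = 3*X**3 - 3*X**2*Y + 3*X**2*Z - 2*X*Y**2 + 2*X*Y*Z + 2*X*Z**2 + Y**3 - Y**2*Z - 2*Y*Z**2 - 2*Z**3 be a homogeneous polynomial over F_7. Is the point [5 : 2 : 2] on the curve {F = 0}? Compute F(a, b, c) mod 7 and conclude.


F(5,2,2) ≡ 5 (mod 7); P is NOT on the curve.

Evaluate F(5, 2, 2) term-by-term (mod 7).
  3*X**3 ↦ 3·125·1·1 = 375
  -3*X**2*Y ↦ -3·25·2·1 = -150
  3*X**2*Z ↦ 3·25·1·2 = 150
  -2*X*Y**2 ↦ -2·5·4·1 = -40
  2*X*Y*Z ↦ 2·5·2·2 = 40
  2*X*Z**2 ↦ 2·5·1·4 = 40
  Y**3 ↦ 1·1·8·1 = 8
  -Y**2*Z ↦ -1·1·4·2 = -8
  -2*Y*Z**2 ↦ -2·1·2·4 = -16
  -2*Z**3 ↦ -2·1·1·8 = -16
Sum: F(5, 2, 2) = (375) + (-150) + (150) + (-40) + (40) + (40) + (8) + (-8) + (-16) + (-16) = 383.
Reducing mod 7: 383 ≡ 5 (mod 7).
Since F(a, b, c) ≡ 5 ≠ 0 (mod 7), P does NOT lie on the curve.


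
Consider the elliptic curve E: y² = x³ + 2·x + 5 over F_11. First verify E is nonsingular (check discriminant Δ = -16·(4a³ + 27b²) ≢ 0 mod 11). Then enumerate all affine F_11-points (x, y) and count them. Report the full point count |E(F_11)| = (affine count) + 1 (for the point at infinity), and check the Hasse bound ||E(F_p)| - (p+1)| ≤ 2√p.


Affine points = {(0, 4), (0, 7), (3, 4), (3, 7), (4, 0), (8, 4), (8, 7), (9, 2), (9, 9)}; affine count = 9; |E(F_11)| = 10.

Discriminant check: Δ ∝ 4a³ + 27b² = 4·2³ + 27·5² = 4·8 + 27·25 ≡ 3 (mod 11). Nonzero ⇒ E is nonsingular.
For each x ∈ F_11, compute rhs = x³ + 2·x + 5 mod 11, then count y ∈ F_11 with y² ≡ rhs.
  x = 0: rhs = 5, matching y values: 4, 7 (2 points).
  x = 1: rhs = 8, matching y values: none (0 points).
  x = 2: rhs = 6, matching y values: none (0 points).
  x = 3: rhs = 5, matching y values: 4, 7 (2 points).
  x = 4: rhs = 0, matching y values: 0 (1 points).
  x = 5: rhs = 8, matching y values: none (0 points).
  x = 6: rhs = 2, matching y values: none (0 points).
  x = 7: rhs = 10, matching y values: none (0 points).
  x = 8: rhs = 5, matching y values: 4, 7 (2 points).
  x = 9: rhs = 4, matching y values: 2, 9 (2 points).
  x = 10: rhs = 2, matching y values: none (0 points).
Total affine count: 9.
Full point count |E(F_11)| = 9 + 1 = 10.
Hasse bound: |10 − (11+1)| = |-2| = 2 ≤ 2√11 ≈ 6.6332 ✓.


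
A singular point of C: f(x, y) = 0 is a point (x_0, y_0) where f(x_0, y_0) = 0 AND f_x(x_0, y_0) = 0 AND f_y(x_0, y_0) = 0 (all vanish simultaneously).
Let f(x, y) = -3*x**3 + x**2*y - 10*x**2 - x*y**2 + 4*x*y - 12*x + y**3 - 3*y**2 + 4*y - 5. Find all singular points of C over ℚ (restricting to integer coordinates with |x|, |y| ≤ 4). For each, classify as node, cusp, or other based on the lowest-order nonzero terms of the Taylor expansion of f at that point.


Singular points: {(-1, 1)}; classification: cusp.

Compute partial derivatives:
  f_x = -9*x**2 + 2*x*y - 20*x - y**2 + 4*y - 12.
  f_y = x**2 - 2*x*y + 4*x + 3*y**2 - 6*y + 4.
Scan x_0 ∈ {−4, ..., 4}. For each x_0, f_y(x_0, y) is a polynomial in y; find its integer roots y ∈ {−4, ..., 4}, then test f_x and f at those candidates.
  x = -4: f_y(-4, y) = 3*y**2 + 2*y + 4; no integer root y with |y| ≤ 4.
  x = -3: f_y(-3, y) = 3*y**2 + 1; no integer root y with |y| ≤ 4.
  x = -2: f_y(-2, y) = 3*y**2 - 2*y; vanishes at y ∈ {0}. (-2, 0): f_x = -8 ≠ 0.
  x = -1: f_y(-1, y) = 3*y**2 - 4*y + 1; vanishes at y ∈ {1}. (-1, 1): f_x = 0, f = 0 — SINGULAR.
  x = 0: f_y(0, y) = 3*y**2 - 6*y + 4; no integer root y with |y| ≤ 4.
  x = 1: f_y(1, y) = 3*y**2 - 8*y + 9; no integer root y with |y| ≤ 4.
  x = 2: f_y(2, y) = 3*y**2 - 10*y + 16; no integer root y with |y| ≤ 4.
  x = 3: f_y(3, y) = 3*y**2 - 12*y + 25; no integer root y with |y| ≤ 4.
  x = 4: f_y(4, y) = 3*y**2 - 14*y + 36; no integer root y with |y| ≤ 4.
Only singular point on the grid: (-1, 1).
Classify: substitute x = -1 + u, y = 1 + v and expand: f = -3*u**3 + u**2*v - u*v**2 + v**3 + v**2.
No constant or linear terms (consistent with a singular point). Quadratic part: v**2. Cubic part: -3*u**3 + u**2*v - u*v**2 + v**3.
The quadratic part v**2 is a perfect square, so there is a single (double) tangent line v = 0, i.e. y = 1. Restricting the cubic part to that line (v = 0) leaves -3*u**3 ≠ 0, so f is not divisible by v and the branch is v² ≈ 3*u**3 to lowest order — this is a cusp.
Classification: cusp.


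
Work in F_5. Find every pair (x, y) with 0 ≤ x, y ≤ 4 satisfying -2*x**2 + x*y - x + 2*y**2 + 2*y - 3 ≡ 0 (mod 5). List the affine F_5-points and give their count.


Affine F_5-points: {(2, 4)}; count = 1.

For each of the 25 pairs (x, y) ∈ F_5², evaluate f(x, y) mod 5. Record the zeros.
  x = 0: [0↦2, 1↦1, 2↦4, 3↦1, 4↦2]  zeros at y ∈ ∅
  x = 1: [0↦4, 1↦4, 2↦3, 3↦1, 4↦3]  zeros at y ∈ ∅
  x = 2: [0↦2, 1↦3, 2↦3, 3↦2, 4↦0]  zeros at y ∈ {4}
  x = 3: [0↦1, 1↦3, 2↦4, 3↦4, 4↦3]  zeros at y ∈ ∅
  x = 4: [0↦1, 1↦4, 2↦1, 3↦2, 4↦2]  zeros at y ∈ ∅
Collecting zeros: affine points = {(2, 4)}.
Total count |C(F_5)_aff| = 1.


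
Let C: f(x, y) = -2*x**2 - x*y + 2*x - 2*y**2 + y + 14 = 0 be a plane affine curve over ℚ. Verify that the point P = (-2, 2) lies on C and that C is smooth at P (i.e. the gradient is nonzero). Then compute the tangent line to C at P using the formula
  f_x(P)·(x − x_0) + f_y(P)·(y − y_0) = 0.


Tangent line at P: 8*x - 5*y + 26 = 0.

Step 1: f(-2, 2) = 0, so P lies on C.
Step 2: partial derivatives
  f_x(x, y) = -4*x - y + 2, f_y(x, y) = -x - 4*y + 1.
  f_x(P) = 8, f_y(P) = -5 (gradient nonzero, so P is smooth).
Step 3: tangent line at P: 8·(x − -2) + -5·(y − 2) = 0.
Expanding: 8*x - 5*y + 26 = 0.


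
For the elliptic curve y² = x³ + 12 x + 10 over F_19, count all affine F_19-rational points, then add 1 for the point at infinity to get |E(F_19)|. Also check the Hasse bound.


Affine points = {(1, 2), (1, 17), (2, 2), (2, 17), (3, 4), (3, 15), (5, 9), (5, 10), (7, 0), (9, 7), (9, 12), (10, 3), (10, 16), (12, 1), (12, 18), (13, 8), (13, 11), (16, 2), (16, 17), (17, 4), (17, 15), (18, 4), (18, 15)}; affine count = 23; |E(F_19)| = 24.

Discriminant check: Δ ∝ 4a³ + 27b² = 4·12³ + 27·10² = 4·1728 + 27·100 ≡ 17 (mod 19). Nonzero ⇒ E is nonsingular.
For each x ∈ F_19, compute rhs = x³ + 12·x + 10 mod 19, then count y ∈ F_19 with y² ≡ rhs.
  x = 0: rhs = 10, matching y values: none (0 points).
  x = 1: rhs = 4, matching y values: 2, 17 (2 points).
  x = 2: rhs = 4, matching y values: 2, 17 (2 points).
  x = 3: rhs = 16, matching y values: 4, 15 (2 points).
  x = 4: rhs = 8, matching y values: none (0 points).
  x = 5: rhs = 5, matching y values: 9, 10 (2 points).
  x = 6: rhs = 13, matching y values: none (0 points).
  x = 7: rhs = 0, matching y values: 0 (1 points).
  x = 8: rhs = 10, matching y values: none (0 points).
  x = 9: rhs = 11, matching y values: 7, 12 (2 points).
  x = 10: rhs = 9, matching y values: 3, 16 (2 points).
  x = 11: rhs = 10, matching y values: none (0 points).
  x = 12: rhs = 1, matching y values: 1, 18 (2 points).
  x = 13: rhs = 7, matching y values: 8, 11 (2 points).
  x = 14: rhs = 15, matching y values: none (0 points).
  x = 15: rhs = 12, matching y values: none (0 points).
  x = 16: rhs = 4, matching y values: 2, 17 (2 points).
  x = 17: rhs = 16, matching y values: 4, 15 (2 points).
  x = 18: rhs = 16, matching y values: 4, 15 (2 points).
Total affine count: 23.
Full point count |E(F_19)| = 23 + 1 = 24.
Hasse bound: |24 − (19+1)| = |4| = 4 ≤ 2√19 ≈ 8.7178 ✓.


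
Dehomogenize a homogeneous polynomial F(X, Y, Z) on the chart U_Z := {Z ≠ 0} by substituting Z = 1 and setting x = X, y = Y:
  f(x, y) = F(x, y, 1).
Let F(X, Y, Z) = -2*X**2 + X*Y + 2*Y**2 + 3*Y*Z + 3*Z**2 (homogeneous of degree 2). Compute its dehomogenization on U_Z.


f(x, y) = -2*x**2 + x*y + 2*y**2 + 3*y + 3

On U_Z we set Z = 1. Each monomial c·X^i·Y^j·Z^k in F becomes c·x^i·y^j·1^k = c·x^i·y^j.
Substituting Z = 1: F(X, Y, 1) = -2*x**2 + x*y + 2*y**2 + 3*y + 3.
Note: deg(f) ≤ deg(F) = 2; strict inequality happens when F is divisible by Z (lost terms).


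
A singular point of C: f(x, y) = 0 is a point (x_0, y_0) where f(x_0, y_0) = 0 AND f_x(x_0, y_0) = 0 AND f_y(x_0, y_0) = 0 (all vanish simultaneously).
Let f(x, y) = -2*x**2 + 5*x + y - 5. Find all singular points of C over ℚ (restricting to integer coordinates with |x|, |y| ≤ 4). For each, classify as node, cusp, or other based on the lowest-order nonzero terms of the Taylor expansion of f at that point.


No singular points in the scanned grid; C is smooth there.

Compute partial derivatives:
  f_x = 5 - 4*x.
  f_y = 1.
f_y = 1 is a nonzero constant, so f_y never vanishes: no point (x, y) can satisfy f = f_x = f_y = 0. In particular no (x, y) ∈ {−4, ..., 4}² is singular; the curve is smooth.


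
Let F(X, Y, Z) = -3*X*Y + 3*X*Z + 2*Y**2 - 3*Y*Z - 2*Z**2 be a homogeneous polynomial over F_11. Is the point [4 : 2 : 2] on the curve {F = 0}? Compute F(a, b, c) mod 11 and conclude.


F(4,2,2) ≡ 10 (mod 11); P is NOT on the curve.

Evaluate F(4, 2, 2) term-by-term (mod 11).
  -3*X*Y ↦ -3·4·2·1 = -24
  3*X*Z ↦ 3·4·1·2 = 24
  2*Y**2 ↦ 2·1·4·1 = 8
  -3*Y*Z ↦ -3·1·2·2 = -12
  -2*Z**2 ↦ -2·1·1·4 = -8
Sum: F(4, 2, 2) = (-24) + (24) + (8) + (-12) + (-8) = -12.
Reducing mod 11: -12 ≡ 10 (mod 11).
Since F(a, b, c) ≡ 10 ≠ 0 (mod 11), P does NOT lie on the curve.


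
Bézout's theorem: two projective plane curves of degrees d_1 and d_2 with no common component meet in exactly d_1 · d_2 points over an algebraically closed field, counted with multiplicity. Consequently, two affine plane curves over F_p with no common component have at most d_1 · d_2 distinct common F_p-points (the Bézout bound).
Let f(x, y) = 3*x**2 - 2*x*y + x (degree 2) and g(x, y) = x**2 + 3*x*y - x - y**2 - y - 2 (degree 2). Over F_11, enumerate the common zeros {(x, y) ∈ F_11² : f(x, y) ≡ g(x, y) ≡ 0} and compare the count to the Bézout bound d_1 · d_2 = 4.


Common zeros: {(0, 4), (0, 6), (5, 8)}; count = 3; Bézout bound = 4.

deg(f) = 2, deg(g) = 2, so Bézout bound = 4.
Scan x ∈ F_11. For each x, list the y ∈ F_11 with f(x, y) ≡ 0 and those with g(x, y) ≡ 0 (mod 11); the common zeros in that column are the intersection.
  x = 0: f ≡ 0 at y ∈ {0, 1, 2, 3, 4, 5, 6, 7, 8, 9, 10}; g ≡ 0 at y ∈ {4, 6}; common: {4, 6}.
  x = 1: f ≡ 0 at y ∈ {2}; g ≡ 0 at y ∈ ∅; common: ∅.
  x = 2: f ≡ 0 at y ∈ {9}; g ≡ 0 at y ∈ {0, 5}; common: ∅.
  x = 3: f ≡ 0 at y ∈ {5}; g ≡ 0 at y ∈ {1, 7}; common: ∅.
  x = 4: f ≡ 0 at y ∈ {1}; g ≡ 0 at y ∈ ∅; common: ∅.
  x = 5: f ≡ 0 at y ∈ {8}; g ≡ 0 at y ∈ {6, 8}; common: {8}.
  x = 6: f ≡ 0 at y ∈ {4}; g ≡ 0 at y ∈ {1, 5}; common: ∅.
  x = 7: f ≡ 0 at y ∈ {0}; g ≡ 0 at y ∈ ∅; common: ∅.
  x = 8: f ≡ 0 at y ∈ {7}; g ≡ 0 at y ∈ ∅; common: ∅.
  x = 9: f ≡ 0 at y ∈ {3}; g ≡ 0 at y ∈ ∅; common: ∅.
  x = 10: f ≡ 0 at y ∈ {10}; g ≡ 0 at y ∈ {0, 7}; common: ∅.
Collecting: common zeros = {(0, 4), (0, 6), (5, 8)}, so the count is 3.
Comparison with the Bézout bound: 3 ≤ 4 = deg(f)·deg(g), as expected for curves with no common component (the affine F_11-count falls short of the bound because intersections may lie at infinity, over extension fields, or carry multiplicity).


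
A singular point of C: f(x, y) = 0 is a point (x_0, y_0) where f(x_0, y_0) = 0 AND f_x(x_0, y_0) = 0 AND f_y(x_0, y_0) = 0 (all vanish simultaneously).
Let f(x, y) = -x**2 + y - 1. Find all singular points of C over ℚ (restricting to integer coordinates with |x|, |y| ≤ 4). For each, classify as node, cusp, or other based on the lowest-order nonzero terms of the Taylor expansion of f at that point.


No singular points in the scanned grid; C is smooth there.

Compute partial derivatives:
  f_x = -2*x.
  f_y = 1.
f_y = 1 is a nonzero constant, so f_y never vanishes: no point (x, y) can satisfy f = f_x = f_y = 0. In particular no (x, y) ∈ {−4, ..., 4}² is singular; the curve is smooth.


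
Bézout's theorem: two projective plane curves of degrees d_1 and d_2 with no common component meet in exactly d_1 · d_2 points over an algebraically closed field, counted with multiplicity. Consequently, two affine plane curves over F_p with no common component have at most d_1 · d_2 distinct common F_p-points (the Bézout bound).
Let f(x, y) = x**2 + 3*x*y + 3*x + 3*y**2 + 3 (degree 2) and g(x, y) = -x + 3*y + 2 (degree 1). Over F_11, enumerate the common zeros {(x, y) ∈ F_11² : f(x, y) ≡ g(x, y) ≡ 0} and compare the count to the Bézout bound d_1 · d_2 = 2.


Common zeros: {(4, 8)}; count = 1; Bézout bound = 2.

deg(f) = 2, deg(g) = 1, so Bézout bound = 2.
Scan x ∈ F_11. For each x, list the y ∈ F_11 with f(x, y) ≡ 0 and those with g(x, y) ≡ 0 (mod 11); the common zeros in that column are the intersection.
  x = 0: f ≡ 0 at y ∈ ∅; g ≡ 0 at y ∈ {3}; common: ∅.
  x = 1: f ≡ 0 at y ∈ ∅; g ≡ 0 at y ∈ {7}; common: ∅.
  x = 2: f ≡ 0 at y ∈ {1, 8}; g ≡ 0 at y ∈ {0}; common: ∅.
  x = 3: f ≡ 0 at y ∈ {1, 7}; g ≡ 0 at y ∈ {4}; common: ∅.
  x = 4: f ≡ 0 at y ∈ {8, 10}; g ≡ 0 at y ∈ {8}; common: {8}.
  x = 5: f ≡ 0 at y ∈ ∅; g ≡ 0 at y ∈ {1}; common: ∅.
  x = 6: f ≡ 0 at y ∈ {7, 9}; g ≡ 0 at y ∈ {5}; common: ∅.
  x = 7: f ≡ 0 at y ∈ {5, 10}; g ≡ 0 at y ∈ {9}; common: ∅.
  x = 8: f ≡ 0 at y ∈ {5, 9}; g ≡ 0 at y ∈ {2}; common: ∅.
  x = 9: f ≡ 0 at y ∈ ∅; g ≡ 0 at y ∈ {6}; common: ∅.
  x = 10: f ≡ 0 at y ∈ ∅; g ≡ 0 at y ∈ {10}; common: ∅.
Collecting: common zeros = {(4, 8)}, so the count is 1.
Comparison with the Bézout bound: 1 ≤ 2 = deg(f)·deg(g), as expected for curves with no common component (the affine F_11-count falls short of the bound because intersections may lie at infinity, over extension fields, or carry multiplicity).
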